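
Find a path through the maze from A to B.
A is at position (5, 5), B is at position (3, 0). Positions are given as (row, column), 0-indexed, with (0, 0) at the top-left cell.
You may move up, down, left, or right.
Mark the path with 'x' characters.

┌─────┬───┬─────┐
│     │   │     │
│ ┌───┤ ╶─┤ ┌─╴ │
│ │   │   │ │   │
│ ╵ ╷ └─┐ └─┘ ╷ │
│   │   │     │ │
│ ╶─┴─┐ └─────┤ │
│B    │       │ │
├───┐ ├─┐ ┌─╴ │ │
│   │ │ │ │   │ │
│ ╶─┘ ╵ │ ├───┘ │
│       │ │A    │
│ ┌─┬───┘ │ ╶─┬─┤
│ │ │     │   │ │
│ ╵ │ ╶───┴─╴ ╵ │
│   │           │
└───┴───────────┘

Finding the shortest path from (5, 5) to (3, 0):
Path length: 21 steps
Directions: down → right → down → left → left → left → left → up → right → right → up → up → up → left → up → left → up → left → down → left → down

Solution:

┌─────┬───┬─────┐
│     │   │     │
│ ┌───┤ ╶─┤ ┌─╴ │
│ │x x│   │ │   │
│ ╵ ╷ └─┐ └─┘ ╷ │
│x x│x x│     │ │
│ ╶─┴─┐ └─────┤ │
│B    │x x    │ │
├───┐ ├─┐ ┌─╴ │ │
│   │ │ │x│   │ │
│ ╶─┘ ╵ │ ├───┘ │
│       │x│A    │
│ ┌─┬───┘ │ ╶─┬─┤
│ │ │x x x│x x│ │
│ ╵ │ ╶───┴─╴ ╵ │
│   │x x x x x  │
└───┴───────────┘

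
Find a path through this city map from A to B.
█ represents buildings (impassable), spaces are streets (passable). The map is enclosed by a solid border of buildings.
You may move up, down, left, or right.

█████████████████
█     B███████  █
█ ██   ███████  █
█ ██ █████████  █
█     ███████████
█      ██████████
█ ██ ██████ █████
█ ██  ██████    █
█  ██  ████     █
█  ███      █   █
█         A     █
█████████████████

Finding the shortest path from A to B:
Movement: cardinal only
Path length: 17 steps
Directions: up → left → left → left → left → up → left → up → left → up → up → up → up → up → up → right → right

Solution:

█████████████████
█   ↱→B███████  █
█ ██↑  ███████  █
█ ██↑█████████  █
█   ↑ ███████████
█   ↑  ██████████
█ ██↑██████ █████
█ ██↑↰██████    █
█  ██↑↰████     █
█  ███↑←←←↰ █   █
█         A     █
█████████████████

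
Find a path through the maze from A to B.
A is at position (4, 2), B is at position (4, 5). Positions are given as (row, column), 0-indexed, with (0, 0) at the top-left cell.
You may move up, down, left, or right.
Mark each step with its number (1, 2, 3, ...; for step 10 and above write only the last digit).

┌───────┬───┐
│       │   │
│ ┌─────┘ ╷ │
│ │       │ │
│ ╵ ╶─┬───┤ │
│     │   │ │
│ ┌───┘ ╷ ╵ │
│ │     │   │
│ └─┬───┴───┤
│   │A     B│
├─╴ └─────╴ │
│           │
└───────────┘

Finding the shortest path from (4, 2) to (4, 5):
Path length: 3 steps
Directions: right → right → right

Solution:

┌───────┬───┐
│       │   │
│ ┌─────┘ ╷ │
│ │       │ │
│ ╵ ╶─┬───┤ │
│     │   │ │
│ ┌───┘ ╷ ╵ │
│ │     │   │
│ └─┬───┴───┤
│   │A 1 2 B│
├─╴ └─────╴ │
│           │
└───────────┘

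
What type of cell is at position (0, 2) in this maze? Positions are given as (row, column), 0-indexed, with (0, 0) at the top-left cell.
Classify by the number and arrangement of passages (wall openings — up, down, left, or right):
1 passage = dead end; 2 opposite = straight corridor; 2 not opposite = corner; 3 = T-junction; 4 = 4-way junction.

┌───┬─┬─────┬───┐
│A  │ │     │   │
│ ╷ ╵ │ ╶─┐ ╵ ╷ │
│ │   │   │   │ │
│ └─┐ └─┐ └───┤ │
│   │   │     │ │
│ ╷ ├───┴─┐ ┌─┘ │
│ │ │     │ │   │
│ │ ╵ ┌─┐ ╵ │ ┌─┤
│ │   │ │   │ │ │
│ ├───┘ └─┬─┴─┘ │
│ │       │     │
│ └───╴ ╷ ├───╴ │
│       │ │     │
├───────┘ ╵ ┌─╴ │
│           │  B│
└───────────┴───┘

Checking cell at (0, 2):
Number of passages: 1
Cell type: dead end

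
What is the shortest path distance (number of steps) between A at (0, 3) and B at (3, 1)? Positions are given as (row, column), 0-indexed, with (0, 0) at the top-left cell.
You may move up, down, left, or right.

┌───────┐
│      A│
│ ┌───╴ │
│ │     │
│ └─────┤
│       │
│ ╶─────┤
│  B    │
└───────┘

Finding path from (0, 3) to (3, 1):
Path: (0,3) → (0,2) → (0,1) → (0,0) → (1,0) → (2,0) → (3,0) → (3,1)
Distance: 7 steps

Solution:

┌───────┐
│↓ ← ← A│
│ ┌───╴ │
│↓│     │
│ └─────┤
│↓      │
│ ╶─────┤
│↳ B    │
└───────┘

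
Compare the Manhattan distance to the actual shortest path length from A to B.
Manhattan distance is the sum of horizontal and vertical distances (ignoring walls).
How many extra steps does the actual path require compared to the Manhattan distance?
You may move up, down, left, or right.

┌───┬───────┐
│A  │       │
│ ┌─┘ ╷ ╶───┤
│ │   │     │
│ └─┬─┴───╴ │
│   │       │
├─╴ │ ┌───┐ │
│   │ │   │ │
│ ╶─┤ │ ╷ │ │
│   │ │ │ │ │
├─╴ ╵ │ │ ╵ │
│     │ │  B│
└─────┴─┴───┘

Manhattan distance: |5 - 0| + |5 - 0| = 10
Actual path length: 18
Extra steps: 18 - 10 = 8

Solution:

┌───┬───────┐
│A  │       │
│ ┌─┘ ╷ ╶───┤
│↓│   │     │
│ └─┬─┴───╴ │
│↳ ↓│↱ → → ↓│
├─╴ │ ┌───┐ │
│↓ ↲│↑│   │↓│
│ ╶─┤ │ ╷ │ │
│↳ ↓│↑│ │ │↓│
├─╴ ╵ │ │ ╵ │
│  ↳ ↑│ │  B│
└─────┴─┴───┘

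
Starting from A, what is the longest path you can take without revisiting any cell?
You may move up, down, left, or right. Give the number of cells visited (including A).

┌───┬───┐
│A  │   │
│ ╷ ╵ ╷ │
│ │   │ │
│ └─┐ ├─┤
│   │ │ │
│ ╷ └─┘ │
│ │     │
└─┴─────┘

Finding longest simple path using DFS:
Start: (0, 0)
Longest path visits 8 cells
Path: A → down → down → right → down → right → right → up

Solution:

┌───┬───┐
│A  │   │
│ ╷ ╵ ╷ │
│↓│   │ │
│ └─┐ ├─┤
│↳ ↓│ │B│
│ ╷ └─┘ │
│ │↳ → ↑│
└─┴─────┘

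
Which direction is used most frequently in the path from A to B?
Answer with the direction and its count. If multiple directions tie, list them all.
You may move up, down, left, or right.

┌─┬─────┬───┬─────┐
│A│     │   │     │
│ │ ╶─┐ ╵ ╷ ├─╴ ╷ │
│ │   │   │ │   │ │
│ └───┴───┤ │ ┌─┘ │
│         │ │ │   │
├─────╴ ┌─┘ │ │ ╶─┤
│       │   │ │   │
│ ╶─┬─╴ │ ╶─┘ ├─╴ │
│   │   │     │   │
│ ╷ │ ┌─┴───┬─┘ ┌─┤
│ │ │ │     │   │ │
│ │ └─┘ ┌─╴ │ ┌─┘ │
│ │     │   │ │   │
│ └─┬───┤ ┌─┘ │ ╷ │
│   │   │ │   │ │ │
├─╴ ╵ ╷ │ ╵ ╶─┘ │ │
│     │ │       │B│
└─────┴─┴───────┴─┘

Directions: down, down, right, right, right, down, left, left, left, down, right, down, down, right, right, up, right, right, down, left, down, down, right, right, right, up, up, right, down, down
Counts: {'down': 11, 'right': 12, 'left': 4, 'up': 3}
Most common: right (12 times)

Solution:

┌─┬─────┬───┬─────┐
│A│     │   │     │
│ │ ╶─┐ ╵ ╷ ├─╴ ╷ │
│↓│   │   │ │   │ │
│ └───┴───┤ │ ┌─┘ │
│↳ → → ↓  │ │ │   │
├─────╴ ┌─┘ │ │ ╶─┤
│↓ ← ← ↲│   │ │   │
│ ╶─┬─╴ │ ╶─┘ ├─╴ │
│↳ ↓│   │     │   │
│ ╷ │ ┌─┴───┬─┘ ┌─┤
│ │↓│ │↱ → ↓│   │ │
│ │ └─┘ ┌─╴ │ ┌─┘ │
│ │↳ → ↑│↓ ↲│ │↱ ↓│
│ └─┬───┤ ┌─┘ │ ╷ │
│   │   │↓│   │↑│↓│
├─╴ ╵ ╷ │ ╵ ╶─┘ │ │
│     │ │↳ → → ↑│B│
└─────┴─┴───────┴─┘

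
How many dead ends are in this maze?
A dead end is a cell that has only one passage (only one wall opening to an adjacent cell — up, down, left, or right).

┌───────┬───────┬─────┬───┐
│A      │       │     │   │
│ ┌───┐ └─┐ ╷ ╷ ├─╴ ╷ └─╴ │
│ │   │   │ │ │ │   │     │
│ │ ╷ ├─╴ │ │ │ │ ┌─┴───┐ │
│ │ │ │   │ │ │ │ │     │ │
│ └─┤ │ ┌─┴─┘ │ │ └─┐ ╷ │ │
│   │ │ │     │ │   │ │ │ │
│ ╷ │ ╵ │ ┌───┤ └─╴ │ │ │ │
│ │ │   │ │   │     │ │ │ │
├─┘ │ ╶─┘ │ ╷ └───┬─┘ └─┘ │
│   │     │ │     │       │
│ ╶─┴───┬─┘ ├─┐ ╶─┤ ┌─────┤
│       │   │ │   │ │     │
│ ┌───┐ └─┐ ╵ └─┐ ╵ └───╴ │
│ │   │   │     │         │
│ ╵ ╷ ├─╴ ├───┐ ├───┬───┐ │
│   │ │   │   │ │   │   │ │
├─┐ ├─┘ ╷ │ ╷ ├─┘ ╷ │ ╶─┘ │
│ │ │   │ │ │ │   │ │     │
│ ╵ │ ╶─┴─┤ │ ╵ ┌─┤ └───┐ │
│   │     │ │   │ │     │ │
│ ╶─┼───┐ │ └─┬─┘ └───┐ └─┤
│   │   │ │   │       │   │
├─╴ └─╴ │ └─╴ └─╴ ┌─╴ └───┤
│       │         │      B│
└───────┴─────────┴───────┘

Checking each cell for number of passages:

Dead ends found at positions:
  (0, 4)
  (0, 8)
  (0, 11)
  (2, 1)
  (2, 5)
  (2, 9)
  (4, 0)
  (4, 11)
  (5, 8)
  (6, 4)
  (6, 6)
  (6, 10)
  (8, 2)
  (8, 7)
  (8, 11)
  (9, 0)
  (9, 4)
  (10, 8)
  (10, 12)
  (11, 2)
  (11, 7)
  (11, 12)
  (12, 0)
  (12, 9)
  (12, 12)
Total dead ends: 25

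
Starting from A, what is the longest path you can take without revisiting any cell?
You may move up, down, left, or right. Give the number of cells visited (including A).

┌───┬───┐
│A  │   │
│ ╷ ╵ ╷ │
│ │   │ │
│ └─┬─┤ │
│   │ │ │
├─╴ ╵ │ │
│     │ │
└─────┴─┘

Finding longest simple path using DFS:
Start: (0, 0)
Longest path visits 9 cells
Path: A → right → down → right → up → right → down → down → down

Solution:

┌───┬───┐
│A ↓│↱ ↓│
│ ╷ ╵ ╷ │
│ │↳ ↑│↓│
│ └─┬─┤ │
│   │ │↓│
├─╴ ╵ │ │
│     │B│
└─────┴─┘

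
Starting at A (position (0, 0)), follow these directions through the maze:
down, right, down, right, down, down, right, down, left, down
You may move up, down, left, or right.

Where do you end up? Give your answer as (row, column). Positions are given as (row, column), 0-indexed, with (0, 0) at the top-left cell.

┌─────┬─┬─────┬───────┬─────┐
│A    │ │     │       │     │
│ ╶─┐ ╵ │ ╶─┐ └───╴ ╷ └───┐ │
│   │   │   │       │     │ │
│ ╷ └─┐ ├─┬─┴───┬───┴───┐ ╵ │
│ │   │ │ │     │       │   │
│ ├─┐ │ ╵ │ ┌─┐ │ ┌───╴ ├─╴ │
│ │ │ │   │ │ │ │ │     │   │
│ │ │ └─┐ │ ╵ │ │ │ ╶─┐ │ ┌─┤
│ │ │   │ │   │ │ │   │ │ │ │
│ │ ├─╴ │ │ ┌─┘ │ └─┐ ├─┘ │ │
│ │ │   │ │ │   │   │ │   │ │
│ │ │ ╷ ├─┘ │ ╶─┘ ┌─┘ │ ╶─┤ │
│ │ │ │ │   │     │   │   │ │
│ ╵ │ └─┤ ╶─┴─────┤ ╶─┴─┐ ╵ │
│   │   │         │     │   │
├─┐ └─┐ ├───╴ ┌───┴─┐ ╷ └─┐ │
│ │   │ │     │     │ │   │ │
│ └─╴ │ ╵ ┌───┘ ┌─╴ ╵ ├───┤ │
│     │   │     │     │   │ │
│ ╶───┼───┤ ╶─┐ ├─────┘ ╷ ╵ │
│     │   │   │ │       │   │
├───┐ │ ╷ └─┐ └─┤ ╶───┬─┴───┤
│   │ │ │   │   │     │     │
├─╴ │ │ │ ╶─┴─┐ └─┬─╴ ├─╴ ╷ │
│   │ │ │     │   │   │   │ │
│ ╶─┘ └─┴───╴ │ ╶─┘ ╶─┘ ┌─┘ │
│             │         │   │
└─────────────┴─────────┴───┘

Following directions step by step:
Start: (0, 0)
  down: (0, 0) → (1, 0)
  right: (1, 0) → (1, 1)
  down: (1, 1) → (2, 1)
  right: (2, 1) → (2, 2)
  down: (2, 2) → (3, 2)
  down: (3, 2) → (4, 2)
  right: (4, 2) → (4, 3)
  down: (4, 3) → (5, 3)
  left: (5, 3) → (5, 2)
  down: (5, 2) → (6, 2)
Final position: (6, 2)

Path taken:

┌─────┬─┬─────┬───────┬─────┐
│A    │ │     │       │     │
│ ╶─┐ ╵ │ ╶─┐ └───╴ ╷ └───┐ │
│↳ ↓│   │   │       │     │ │
│ ╷ └─┐ ├─┬─┴───┬───┴───┐ ╵ │
│ │↳ ↓│ │ │     │       │   │
│ ├─┐ │ ╵ │ ┌─┐ │ ┌───╴ ├─╴ │
│ │ │↓│   │ │ │ │ │     │   │
│ │ │ └─┐ │ ╵ │ │ │ ╶─┐ │ ┌─┤
│ │ │↳ ↓│ │   │ │ │   │ │ │ │
│ │ ├─╴ │ │ ┌─┘ │ └─┐ ├─┘ │ │
│ │ │↓ ↲│ │ │   │   │ │   │ │
│ │ │ ╷ ├─┘ │ ╶─┘ ┌─┘ │ ╶─┤ │
│ │ │B│ │   │     │   │   │ │
│ ╵ │ └─┤ ╶─┴─────┤ ╶─┴─┐ ╵ │
│   │   │         │     │   │
├─┐ └─┐ ├───╴ ┌───┴─┐ ╷ └─┐ │
│ │   │ │     │     │ │   │ │
│ └─╴ │ ╵ ┌───┘ ┌─╴ ╵ ├───┤ │
│     │   │     │     │   │ │
│ ╶───┼───┤ ╶─┐ ├─────┘ ╷ ╵ │
│     │   │   │ │       │   │
├───┐ │ ╷ └─┐ └─┤ ╶───┬─┴───┤
│   │ │ │   │   │     │     │
├─╴ │ │ │ ╶─┴─┐ └─┬─╴ ├─╴ ╷ │
│   │ │ │     │   │   │   │ │
│ ╶─┘ └─┴───╴ │ ╶─┘ ╶─┘ ┌─┘ │
│             │         │   │
└─────────────┴─────────┴───┘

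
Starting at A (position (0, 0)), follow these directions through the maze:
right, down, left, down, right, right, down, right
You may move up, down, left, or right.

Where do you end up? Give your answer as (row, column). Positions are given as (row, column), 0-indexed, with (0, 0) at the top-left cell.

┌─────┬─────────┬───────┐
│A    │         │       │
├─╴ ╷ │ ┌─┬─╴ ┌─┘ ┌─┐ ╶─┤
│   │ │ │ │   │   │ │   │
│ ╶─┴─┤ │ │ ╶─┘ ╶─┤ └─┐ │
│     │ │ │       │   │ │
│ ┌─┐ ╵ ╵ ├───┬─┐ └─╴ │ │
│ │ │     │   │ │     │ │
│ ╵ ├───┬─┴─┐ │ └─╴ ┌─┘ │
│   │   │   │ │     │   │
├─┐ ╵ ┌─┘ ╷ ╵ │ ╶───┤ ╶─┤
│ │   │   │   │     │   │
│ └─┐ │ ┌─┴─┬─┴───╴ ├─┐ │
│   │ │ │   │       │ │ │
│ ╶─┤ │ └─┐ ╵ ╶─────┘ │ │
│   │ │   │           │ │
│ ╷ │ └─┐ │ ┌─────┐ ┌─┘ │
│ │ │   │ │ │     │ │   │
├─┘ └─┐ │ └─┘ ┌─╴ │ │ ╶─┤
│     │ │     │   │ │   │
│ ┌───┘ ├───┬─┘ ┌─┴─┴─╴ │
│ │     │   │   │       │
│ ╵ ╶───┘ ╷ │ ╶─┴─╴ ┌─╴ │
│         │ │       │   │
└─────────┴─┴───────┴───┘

Following directions step by step:
Start: (0, 0)
  right: (0, 0) → (0, 1)
  down: (0, 1) → (1, 1)
  left: (1, 1) → (1, 0)
  down: (1, 0) → (2, 0)
  right: (2, 0) → (2, 1)
  right: (2, 1) → (2, 2)
  down: (2, 2) → (3, 2)
  right: (3, 2) → (3, 3)
Final position: (3, 3)

Path taken:

┌─────┬─────────┬───────┐
│A ↓  │         │       │
├─╴ ╷ │ ┌─┬─╴ ┌─┘ ┌─┐ ╶─┤
│↓ ↲│ │ │ │   │   │ │   │
│ ╶─┴─┤ │ │ ╶─┘ ╶─┤ └─┐ │
│↳ → ↓│ │ │       │   │ │
│ ┌─┐ ╵ ╵ ├───┬─┐ └─╴ │ │
│ │ │↳ B  │   │ │     │ │
│ ╵ ├───┬─┴─┐ │ └─╴ ┌─┘ │
│   │   │   │ │     │   │
├─┐ ╵ ┌─┘ ╷ ╵ │ ╶───┤ ╶─┤
│ │   │   │   │     │   │
│ └─┐ │ ┌─┴─┬─┴───╴ ├─┐ │
│   │ │ │   │       │ │ │
│ ╶─┤ │ └─┐ ╵ ╶─────┘ │ │
│   │ │   │           │ │
│ ╷ │ └─┐ │ ┌─────┐ ┌─┘ │
│ │ │   │ │ │     │ │   │
├─┘ └─┐ │ └─┘ ┌─╴ │ │ ╶─┤
│     │ │     │   │ │   │
│ ┌───┘ ├───┬─┘ ┌─┴─┴─╴ │
│ │     │   │   │       │
│ ╵ ╶───┘ ╷ │ ╶─┴─╴ ┌─╴ │
│         │ │       │   │
└─────────┴─┴───────┴───┘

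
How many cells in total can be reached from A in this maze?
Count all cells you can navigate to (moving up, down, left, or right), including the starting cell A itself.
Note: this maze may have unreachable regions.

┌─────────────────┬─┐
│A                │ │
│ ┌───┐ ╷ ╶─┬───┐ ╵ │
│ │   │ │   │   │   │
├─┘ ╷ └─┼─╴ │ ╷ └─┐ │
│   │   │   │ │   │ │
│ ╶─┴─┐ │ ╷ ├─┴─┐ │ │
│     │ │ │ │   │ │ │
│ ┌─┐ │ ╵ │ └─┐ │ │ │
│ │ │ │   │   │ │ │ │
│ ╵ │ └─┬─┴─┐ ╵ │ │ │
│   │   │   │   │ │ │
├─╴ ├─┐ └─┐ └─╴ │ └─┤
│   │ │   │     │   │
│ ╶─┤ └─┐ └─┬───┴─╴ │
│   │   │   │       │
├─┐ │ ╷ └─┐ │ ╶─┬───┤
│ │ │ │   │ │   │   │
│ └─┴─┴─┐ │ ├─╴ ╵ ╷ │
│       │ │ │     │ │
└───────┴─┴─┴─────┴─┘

Using BFS/flood-fill to find all reachable cells from A:
Maze size: 10 × 10 = 100 total cells
34 cell(s) are walled off and cannot be reached from A.
Reachable cells: 66

Reachable region (· marks reachable cells):

┌─────────────────┬─┐
│A · · · · · · · ·│·│
│ ┌───┐ ╷ ╶─┬───┐ ╵ │
│·│· ·│·│· ·│   │· ·│
├─┘ ╷ └─┼─╴ │ ╷ └─┐ │
│· ·│· ·│· ·│ │   │·│
│ ╶─┴─┐ │ ╷ ├─┴─┐ │ │
│· · ·│·│·│·│· ·│ │·│
│ ┌─┐ │ ╵ │ └─┐ │ │ │
│·│·│·│· ·│· ·│·│ │·│
│ ╵ │ └─┬─┴─┐ ╵ │ │ │
│· ·│· ·│· ·│· ·│ │·│
├─╴ ├─┐ └─┐ └─╴ │ └─┤
│· ·│ │· ·│· · ·│   │
│ ╶─┤ └─┐ └─┬───┴─╴ │
│· ·│   │· ·│       │
├─┐ │ ╷ └─┐ │ ╶─┬───┤
│ │·│ │   │·│   │   │
│ └─┴─┴─┐ │ ├─╴ ╵ ╷ │
│       │ │·│     │ │
└───────┴─┴─┴─────┴─┘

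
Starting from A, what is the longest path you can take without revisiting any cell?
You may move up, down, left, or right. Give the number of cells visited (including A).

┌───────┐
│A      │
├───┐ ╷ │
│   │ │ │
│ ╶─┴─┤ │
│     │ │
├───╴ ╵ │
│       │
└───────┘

Finding longest simple path using DFS:
Start: (0, 0)
Longest path visits 13 cells
Path: A → right → right → right → down → down → down → left → up → left → left → up → right

Solution:

┌───────┐
│A → → ↓│
├───┐ ╷ │
│↱ B│ │↓│
│ ╶─┴─┤ │
│↑ ← ↰│↓│
├───╴ ╵ │
│    ↑ ↲│
└───────┘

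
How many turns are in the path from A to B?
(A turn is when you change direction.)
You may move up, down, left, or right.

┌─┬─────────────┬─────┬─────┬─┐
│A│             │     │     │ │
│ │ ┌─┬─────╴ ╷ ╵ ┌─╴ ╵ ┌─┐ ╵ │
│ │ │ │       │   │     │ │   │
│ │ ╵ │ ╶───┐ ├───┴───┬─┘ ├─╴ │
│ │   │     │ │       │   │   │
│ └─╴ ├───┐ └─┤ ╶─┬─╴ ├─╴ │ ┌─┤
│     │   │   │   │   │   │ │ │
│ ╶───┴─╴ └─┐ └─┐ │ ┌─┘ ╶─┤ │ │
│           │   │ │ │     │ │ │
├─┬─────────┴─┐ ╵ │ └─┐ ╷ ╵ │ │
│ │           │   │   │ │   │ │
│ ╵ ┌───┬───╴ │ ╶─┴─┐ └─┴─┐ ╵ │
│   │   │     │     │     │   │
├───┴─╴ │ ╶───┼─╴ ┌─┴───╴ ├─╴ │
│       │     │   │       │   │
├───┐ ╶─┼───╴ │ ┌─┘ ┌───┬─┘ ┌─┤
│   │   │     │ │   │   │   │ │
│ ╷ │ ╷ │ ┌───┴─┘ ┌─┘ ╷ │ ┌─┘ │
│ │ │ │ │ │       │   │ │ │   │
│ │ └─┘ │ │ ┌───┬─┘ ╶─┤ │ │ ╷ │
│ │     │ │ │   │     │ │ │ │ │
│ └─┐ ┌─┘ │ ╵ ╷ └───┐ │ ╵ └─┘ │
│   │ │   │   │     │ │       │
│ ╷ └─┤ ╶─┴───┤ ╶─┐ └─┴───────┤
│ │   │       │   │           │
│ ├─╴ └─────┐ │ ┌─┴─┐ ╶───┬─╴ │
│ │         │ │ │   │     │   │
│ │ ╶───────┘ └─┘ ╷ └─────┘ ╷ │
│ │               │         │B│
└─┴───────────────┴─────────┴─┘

Directions: down, down, down, right, right, up, left, up, up, right, right, right, right, right, down, left, left, left, down, right, right, down, right, down, right, down, right, up, up, left, up, right, right, right, down, left, down, down, right, down, right, right, down, left, left, left, down, left, down, left, left, left, down, down, right, up, right, down, right, right, down, right, right, right, right, right, down, down
Number of turns: 40

Solution:

┌─┬─────────────┬─────┬─────┬─┐
│A│↱ → → → → ↓  │     │     │ │
│ │ ┌─┬─────╴ ╷ ╵ ┌─╴ ╵ ┌─┐ ╵ │
│↓│↑│ │↓ ← ← ↲│   │     │ │   │
│ │ ╵ │ ╶───┐ ├───┴───┬─┘ ├─╴ │
│↓│↑ ↰│↳ → ↓│ │↱ → → ↓│   │   │
│ └─╴ ├───┐ └─┤ ╶─┬─╴ ├─╴ │ ┌─┤
│↳ → ↑│   │↳ ↓│↑ ↰│↓ ↲│   │ │ │
│ ╶───┴─╴ └─┐ └─┐ │ ┌─┘ ╶─┤ │ │
│           │↳ ↓│↑│↓│     │ │ │
├─┬─────────┴─┐ ╵ │ └─┐ ╷ ╵ │ │
│ │           │↳ ↑│↳ ↓│ │   │ │
│ ╵ ┌───┬───╴ │ ╶─┴─┐ └─┴─┐ ╵ │
│   │   │     │     │↳ → ↓│   │
├───┴─╴ │ ╶───┼─╴ ┌─┴───╴ ├─╴ │
│       │     │   │↓ ← ← ↲│   │
├───┐ ╶─┼───╴ │ ┌─┘ ┌───┬─┘ ┌─┤
│   │   │     │ │↓ ↲│   │   │ │
│ ╷ │ ╷ │ ┌───┴─┘ ┌─┘ ╷ │ ┌─┘ │
│ │ │ │ │ │↓ ← ← ↲│   │ │ │   │
│ │ └─┘ │ │ ┌───┬─┘ ╶─┤ │ │ ╷ │
│ │     │ │↓│↱ ↓│     │ │ │ │ │
│ └─┐ ┌─┘ │ ╵ ╷ └───┐ │ ╵ └─┘ │
│   │ │   │↳ ↑│↳ → ↓│ │       │
│ ╷ └─┤ ╶─┴───┤ ╶─┐ └─┴───────┤
│ │   │       │   │↳ → → → → ↓│
│ ├─╴ └─────┐ │ ┌─┴─┐ ╶───┬─╴ │
│ │         │ │ │   │     │  ↓│
│ │ ╶───────┘ └─┘ ╷ └─────┘ ╷ │
│ │               │         │B│
└─┴───────────────┴─────────┴─┘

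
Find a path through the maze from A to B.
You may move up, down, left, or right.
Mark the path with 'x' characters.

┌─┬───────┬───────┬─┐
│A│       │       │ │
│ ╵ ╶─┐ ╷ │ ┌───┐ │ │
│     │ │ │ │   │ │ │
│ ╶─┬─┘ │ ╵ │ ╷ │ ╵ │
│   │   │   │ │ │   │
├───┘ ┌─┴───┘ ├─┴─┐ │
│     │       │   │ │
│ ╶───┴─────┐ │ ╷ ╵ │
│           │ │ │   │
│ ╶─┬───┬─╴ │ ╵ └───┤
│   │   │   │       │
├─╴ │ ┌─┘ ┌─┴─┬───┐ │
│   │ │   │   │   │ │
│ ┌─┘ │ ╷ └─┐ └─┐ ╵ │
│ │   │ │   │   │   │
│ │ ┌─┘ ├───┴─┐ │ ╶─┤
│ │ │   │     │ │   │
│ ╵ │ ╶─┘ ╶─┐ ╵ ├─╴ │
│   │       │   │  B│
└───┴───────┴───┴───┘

Finding the shortest path through the maze:
Path length: 32 steps
Directions: down → right → up → right → right → right → down → down → right → up → up → right → right → right → down → down → right → down → down → left → up → left → down → down → right → right → down → down → left → down → right → down

Solution:

┌─┬───────┬───────┬─┐
│A│x x x x│x x x x│ │
│ ╵ ╶─┐ ╷ │ ┌───┐ │ │
│x x  │ │x│x│   │x│ │
│ ╶─┬─┘ │ ╵ │ ╷ │ ╵ │
│   │   │x x│ │ │x x│
├───┘ ┌─┴───┘ ├─┴─┐ │
│     │       │x x│x│
│ ╶───┴─────┐ │ ╷ ╵ │
│           │ │x│x x│
│ ╶─┬───┬─╴ │ ╵ └───┤
│   │   │   │  x x x│
├─╴ │ ┌─┘ ┌─┴─┬───┐ │
│   │ │   │   │   │x│
│ ┌─┘ │ ╷ └─┐ └─┐ ╵ │
│ │   │ │   │   │x x│
│ │ ┌─┘ ├───┴─┐ │ ╶─┤
│ │ │   │     │ │x x│
│ ╵ │ ╶─┘ ╶─┐ ╵ ├─╴ │
│   │       │   │  B│
└───┴───────┴───┴───┘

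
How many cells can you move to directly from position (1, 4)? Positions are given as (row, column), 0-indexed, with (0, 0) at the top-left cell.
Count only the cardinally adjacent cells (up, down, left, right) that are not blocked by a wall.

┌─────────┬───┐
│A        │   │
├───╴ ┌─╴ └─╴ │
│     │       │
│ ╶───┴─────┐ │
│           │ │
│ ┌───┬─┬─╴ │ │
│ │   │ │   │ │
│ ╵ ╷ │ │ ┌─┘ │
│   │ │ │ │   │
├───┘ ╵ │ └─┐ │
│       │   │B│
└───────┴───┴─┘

Checking passable neighbors of (1, 4):
Neighbors: (0, 4), (1, 3), (1, 5)
Count: 3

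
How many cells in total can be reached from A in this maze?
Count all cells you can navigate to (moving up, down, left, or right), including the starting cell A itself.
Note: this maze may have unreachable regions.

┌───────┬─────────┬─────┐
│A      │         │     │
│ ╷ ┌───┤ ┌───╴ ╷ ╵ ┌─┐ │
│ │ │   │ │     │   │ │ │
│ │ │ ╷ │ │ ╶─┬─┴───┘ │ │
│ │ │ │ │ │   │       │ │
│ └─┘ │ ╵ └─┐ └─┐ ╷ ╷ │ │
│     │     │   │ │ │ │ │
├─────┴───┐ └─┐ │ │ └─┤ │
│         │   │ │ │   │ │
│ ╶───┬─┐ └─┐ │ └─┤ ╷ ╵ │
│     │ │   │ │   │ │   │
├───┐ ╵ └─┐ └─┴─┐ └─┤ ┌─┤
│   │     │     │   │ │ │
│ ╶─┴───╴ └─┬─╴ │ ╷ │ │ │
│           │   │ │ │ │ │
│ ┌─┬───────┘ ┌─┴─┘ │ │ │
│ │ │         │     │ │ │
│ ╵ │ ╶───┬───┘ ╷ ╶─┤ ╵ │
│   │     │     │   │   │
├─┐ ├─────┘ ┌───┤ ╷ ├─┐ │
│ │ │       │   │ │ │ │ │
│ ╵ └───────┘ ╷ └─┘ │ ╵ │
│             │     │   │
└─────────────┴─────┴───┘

Using BFS/flood-fill to find all reachable cells from A:
Maze size: 12 × 12 = 144 total cells
All cells are reachable — the maze is fully connected.
Reachable cells: 144

Reachable region (· marks reachable cells):

┌───────┬─────────┬─────┐
│A · · ·│· · · · ·│· · ·│
│ ╷ ┌───┤ ┌───╴ ╷ ╵ ┌─┐ │
│·│·│· ·│·│· · ·│· ·│·│·│
│ │ │ ╷ │ │ ╶─┬─┴───┘ │ │
│·│·│·│·│·│· ·│· · · ·│·│
│ └─┘ │ ╵ └─┐ └─┐ ╷ ╷ │ │
│· · ·│· · ·│· ·│·│·│·│·│
├─────┴───┐ └─┐ │ │ └─┤ │
│· · · · ·│· ·│·│·│· ·│·│
│ ╶───┬─┐ └─┐ │ └─┤ ╷ ╵ │
│· · ·│·│· ·│·│· ·│·│· ·│
├───┐ ╵ └─┐ └─┴─┐ └─┤ ┌─┤
│· ·│· · ·│· · ·│· ·│·│·│
│ ╶─┴───╴ └─┬─╴ │ ╷ │ │ │
│· · · · · ·│· ·│·│·│·│·│
│ ┌─┬───────┘ ┌─┴─┘ │ │ │
│·│·│· · · · ·│· · ·│·│·│
│ ╵ │ ╶───┬───┘ ╷ ╶─┤ ╵ │
│· ·│· · ·│· · ·│· ·│· ·│
├─┐ ├─────┘ ┌───┤ ╷ ├─┐ │
│·│·│· · · ·│· ·│·│·│·│·│
│ ╵ └───────┘ ╷ └─┘ │ ╵ │
│· · · · · · ·│· · ·│· ·│
└─────────────┴─────┴───┘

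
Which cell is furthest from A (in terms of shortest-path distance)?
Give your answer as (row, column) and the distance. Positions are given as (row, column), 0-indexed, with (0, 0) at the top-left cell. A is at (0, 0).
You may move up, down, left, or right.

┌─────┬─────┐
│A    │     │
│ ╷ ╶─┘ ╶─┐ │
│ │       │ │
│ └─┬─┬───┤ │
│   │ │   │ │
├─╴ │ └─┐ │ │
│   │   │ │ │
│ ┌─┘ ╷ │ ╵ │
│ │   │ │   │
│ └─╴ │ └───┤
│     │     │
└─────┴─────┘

Computing BFS distances from A to all cells:
Furthest cell: (5, 5)
Distance: 16 steps

Path from A to the furthest cell:

┌─────┬─────┐
│A    │     │
│ ╷ ╶─┘ ╶─┐ │
│↓│       │ │
│ └─┬─┬───┤ │
│↳ ↓│ │   │ │
├─╴ │ └─┐ │ │
│↓ ↲│↱ ↓│ │ │
│ ┌─┘ ╷ │ ╵ │
│↓│  ↑│↓│   │
│ └─╴ │ └───┤
│↳ → ↑│↳ → B│
└─────┴─────┘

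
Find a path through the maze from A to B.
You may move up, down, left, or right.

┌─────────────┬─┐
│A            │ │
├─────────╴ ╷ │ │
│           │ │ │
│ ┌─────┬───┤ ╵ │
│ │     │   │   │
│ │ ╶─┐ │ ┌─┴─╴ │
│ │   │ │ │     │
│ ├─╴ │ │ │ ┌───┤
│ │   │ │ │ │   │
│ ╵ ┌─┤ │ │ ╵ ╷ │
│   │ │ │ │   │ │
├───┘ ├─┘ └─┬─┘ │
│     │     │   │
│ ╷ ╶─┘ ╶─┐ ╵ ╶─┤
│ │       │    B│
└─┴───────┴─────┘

Finding the shortest path through the maze:
Path length: 22 steps
Directions: right → right → right → right → right → right → down → down → right → down → left → left → down → down → right → up → right → down → down → left → down → right

Solution:

┌─────────────┬─┐
│A → → → → → ↓│ │
├─────────╴ ╷ │ │
│           │↓│ │
│ ┌─────┬───┤ ╵ │
│ │     │   │↳ ↓│
│ │ ╶─┐ │ ┌─┴─╴ │
│ │   │ │ │↓ ← ↲│
│ ├─╴ │ │ │ ┌───┤
│ │   │ │ │↓│↱ ↓│
│ ╵ ┌─┤ │ │ ╵ ╷ │
│   │ │ │ │↳ ↑│↓│
├───┘ ├─┘ └─┬─┘ │
│     │     │↓ ↲│
│ ╷ ╶─┘ ╶─┐ ╵ ╶─┤
│ │       │  ↳ B│
└─┴───────┴─────┘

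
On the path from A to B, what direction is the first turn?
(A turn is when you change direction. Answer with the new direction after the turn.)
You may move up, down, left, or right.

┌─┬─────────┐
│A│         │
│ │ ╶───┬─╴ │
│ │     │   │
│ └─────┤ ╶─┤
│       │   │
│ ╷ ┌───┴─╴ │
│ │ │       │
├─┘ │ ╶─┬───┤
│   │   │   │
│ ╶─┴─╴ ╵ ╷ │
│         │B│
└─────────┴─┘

Directions: down, down, right, down, down, left, down, right, right, right, right, up, right, down
First turn direction: right

Solution:

┌─┬─────────┐
│A│         │
│ │ ╶───┬─╴ │
│↓│     │   │
│ └─────┤ ╶─┤
│↳ ↓    │   │
│ ╷ ┌───┴─╴ │
│ │↓│       │
├─┘ │ ╶─┬───┤
│↓ ↲│   │↱ ↓│
│ ╶─┴─╴ ╵ ╷ │
│↳ → → → ↑│B│
└─────────┴─┘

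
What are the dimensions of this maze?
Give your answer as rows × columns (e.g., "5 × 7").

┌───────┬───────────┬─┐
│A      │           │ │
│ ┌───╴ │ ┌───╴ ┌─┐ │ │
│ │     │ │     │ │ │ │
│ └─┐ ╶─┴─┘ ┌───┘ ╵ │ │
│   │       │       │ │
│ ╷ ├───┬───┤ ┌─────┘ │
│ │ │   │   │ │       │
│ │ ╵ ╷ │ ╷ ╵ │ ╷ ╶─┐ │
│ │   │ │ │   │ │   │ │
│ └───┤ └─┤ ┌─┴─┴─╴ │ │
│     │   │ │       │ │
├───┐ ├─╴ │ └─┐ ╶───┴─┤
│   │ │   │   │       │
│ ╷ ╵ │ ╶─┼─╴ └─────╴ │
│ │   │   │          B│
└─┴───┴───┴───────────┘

Counting the maze dimensions:
Rows (vertical): 8
Columns (horizontal): 11
Dimensions: 8 × 11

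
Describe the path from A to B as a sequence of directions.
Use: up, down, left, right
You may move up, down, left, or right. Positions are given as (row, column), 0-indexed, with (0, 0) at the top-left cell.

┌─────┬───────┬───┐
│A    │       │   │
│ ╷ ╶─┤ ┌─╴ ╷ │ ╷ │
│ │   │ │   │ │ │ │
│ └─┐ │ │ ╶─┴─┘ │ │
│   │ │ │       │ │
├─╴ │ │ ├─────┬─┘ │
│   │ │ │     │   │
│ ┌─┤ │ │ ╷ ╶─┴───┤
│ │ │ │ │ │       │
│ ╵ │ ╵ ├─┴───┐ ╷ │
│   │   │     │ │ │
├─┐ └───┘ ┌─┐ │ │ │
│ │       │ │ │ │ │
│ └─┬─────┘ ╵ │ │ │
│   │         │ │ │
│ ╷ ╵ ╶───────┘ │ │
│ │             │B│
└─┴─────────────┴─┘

Finding the path and converting it to directions:
Path through cells: (0,0) → (1,0) → (2,0) → (2,1) → (3,1) → (3,0) → (4,0) → (5,0) → (5,1) → (6,1) → (6,2) → (6,3) → (6,4) → (5,4) → (5,5) → (5,6) → (6,6) → (7,6) → (7,5) → (7,4) → (7,3) → (7,2) → (8,2) → (8,3) → (8,4) → (8,5) → (8,6) → (8,7) → (7,7) → (6,7) → (5,7) → (4,7) → (4,8) → (5,8) → (6,8) → (7,8) → (8,8)
Directions: down, down, right, down, left, down, down, right, down, right, right, right, up, right, right, down, down, left, left, left, left, down, right, right, right, right, right, up, up, up, up, right, down, down, down, down

Solution:

┌─────┬───────┬───┐
│A    │       │   │
│ ╷ ╶─┤ ┌─╴ ╷ │ ╷ │
│↓│   │ │   │ │ │ │
│ └─┐ │ │ ╶─┴─┘ │ │
│↳ ↓│ │ │       │ │
├─╴ │ │ ├─────┬─┘ │
│↓ ↲│ │ │     │   │
│ ┌─┤ │ │ ╷ ╶─┴───┤
│↓│ │ │ │ │    ↱ ↓│
│ ╵ │ ╵ ├─┴───┐ ╷ │
│↳ ↓│   │↱ → ↓│↑│↓│
├─┐ └───┘ ┌─┐ │ │ │
│ │↳ → → ↑│ │↓│↑│↓│
│ └─┬─────┘ ╵ │ │ │
│   │↓ ← ← ← ↲│↑│↓│
│ ╷ ╵ ╶───────┘ │ │
│ │  ↳ → → → → ↑│B│
└─┴─────────────┴─┘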